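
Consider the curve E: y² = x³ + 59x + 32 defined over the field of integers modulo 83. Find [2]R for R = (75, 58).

(33, 20)

tangent at (75, 58): λ = (3·75² + 59)/(2·58) ≡ 2/33. 33⁻¹ ≡ 78 (mod 83), so λ ≡ 2·78 ≡ 73.
  x = λ² - 75 - 75 = 5329 - 150 ≡ 33; y = λ·(75 - 33) - 58 ≡ 20. → (33, 20)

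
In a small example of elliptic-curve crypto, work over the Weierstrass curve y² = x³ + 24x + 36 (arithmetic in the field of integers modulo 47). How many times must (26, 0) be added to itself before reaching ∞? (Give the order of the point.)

2

2P: (26, 0) + (26, 0): same x and y₁ ≡ -y₂, so the sum is ∞.
2P = ∞, so the order is 2.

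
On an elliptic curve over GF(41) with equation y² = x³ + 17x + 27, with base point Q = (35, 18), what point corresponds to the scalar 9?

(1, 2)

Repeated addition: build up to 9Q.
2Q: tangent at (35, 18): λ = (3·35² + 17)/(2·18) ≡ 2/36. 36⁻¹ ≡ 8 (mod 41), so λ ≡ 2·8 ≡ 16.
  x = λ² - 35 - 35 = 256 - 70 ≡ 22; y = λ·(35 - 22) - 18 ≡ 26. → (22, 26)
3Q: (22, 26) + (35, 18). λ = (18 - 26)/(35 - 22) ≡ 33/13 mod 41. 13⁻¹ ≡ 19 (mod 41), so λ ≡ 12.
  x = λ² - 22 - 35 = 144 - 57 ≡ 5; y = λ·(22 - 5) - 26 ≡ 14. → (5, 14)
4Q: (5, 14) + (35, 18). λ = (18 - 14)/(35 - 5) ≡ 4/30 mod 41. 30⁻¹ ≡ 26 (mod 41) since 30·26 = 780 ≡ 1, so λ ≡ 22.
  x = λ² - 5 - 35 = 484 - 40 ≡ 34; y = λ·(5 - 34) - 14 ≡ 4. → (34, 4)
5Q: (34, 4) + (35, 18). λ = (18 - 4)/(35 - 34) ≡ 14/1 mod 41. 1⁻¹ ≡ 1 (mod 41), so λ ≡ 14.
  x = λ² - 34 - 35 = 196 - 69 ≡ 4; y = λ·(34 - 4) - 4 ≡ 6. → (4, 6)
6Q: (4, 6) + (35, 18). λ = (18 - 6)/(35 - 4) ≡ 12/31 mod 41. 31⁻¹ ≡ 4 (mod 41) since 31·4 = 124 ≡ 1, so λ ≡ 7.
  x = λ² - 4 - 35 = 49 - 39 ≡ 10; y = λ·(4 - 10) - 6 ≡ 34. → (10, 34)
7Q: (10, 34) + (35, 18). λ = (18 - 34)/(35 - 10) ≡ 25/25 mod 41. 25⁻¹ ≡ 23 (mod 41) since 25·23 = 575 ≡ 1, so λ ≡ 1.
  x = λ² - 10 - 35 = 1 - 45 ≡ 38; y = λ·(10 - 38) - 34 ≡ 20. → (38, 20)
8Q: (38, 20) + (35, 18). λ = (18 - 20)/(35 - 38) ≡ 39/38 mod 41. 38⁻¹ ≡ 27 (mod 41) since 38·27 = 1026 ≡ 1, so λ ≡ 28.
  x = λ² - 38 - 35 = 784 - 73 ≡ 14; y = λ·(38 - 14) - 20 ≡ 37. → (14, 37)
9Q: (14, 37) + (35, 18). λ = (18 - 37)/(35 - 14) ≡ 22/21 mod 41. 21⁻¹ ≡ 2 (mod 41), so λ ≡ 3.
  x = λ² - 14 - 35 = 9 - 49 ≡ 1; y = λ·(14 - 1) - 37 ≡ 2. → (1, 2)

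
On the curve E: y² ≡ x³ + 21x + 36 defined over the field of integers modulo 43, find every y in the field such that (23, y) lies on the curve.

1, 42

x³ + 21x + 36 = 12686 ≡ 1 (mod 43).
Square roots of 1 mod 43: 1 and 42 (since 1² = 1 ≡ 1).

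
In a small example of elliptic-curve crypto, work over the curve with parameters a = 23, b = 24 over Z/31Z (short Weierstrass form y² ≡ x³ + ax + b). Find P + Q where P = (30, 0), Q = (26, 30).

(8, 21)

(30, 0) + (26, 30). λ = (30 - 0)/(26 - 30) ≡ 30/27 mod 31. 27⁻¹ ≡ 23 (mod 31) since 27·23 = 621 ≡ 1, so λ ≡ 8.
  x = λ² - 30 - 26 = 64 - 56 ≡ 8; y = λ·(30 - 8) - 0 ≡ 21. → (8, 21)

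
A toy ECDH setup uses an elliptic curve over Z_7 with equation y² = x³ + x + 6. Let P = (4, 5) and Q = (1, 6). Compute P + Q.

(6, 5)

(4, 5) + (1, 6). λ = (6 - 5)/(1 - 4) ≡ 1/4 mod 7. 4⁻¹ ≡ 2 (mod 7), so λ ≡ 2.
  x = λ² - 4 - 1 = 4 - 5 ≡ 6; y = λ·(4 - 6) - 5 ≡ 5. → (6, 5)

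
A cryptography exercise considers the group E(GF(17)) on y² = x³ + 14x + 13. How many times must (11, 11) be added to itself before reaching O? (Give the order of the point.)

3

2P: tangent at (11, 11): λ = (3·11² + 14)/(2·11) ≡ 3/5. 5⁻¹ ≡ 7 (mod 17) since 5·7 = 35 ≡ 1, so λ ≡ 3·7 ≡ 4.
  x = λ² - 11 - 11 = 16 - 22 ≡ 11; y = λ·(11 - 11) - 11 ≡ 6. → (11, 6)
3P: (11, 6) + (11, 11): same x and y₁ ≡ -y₂, so the sum is O.
3P = O, so the order is 3.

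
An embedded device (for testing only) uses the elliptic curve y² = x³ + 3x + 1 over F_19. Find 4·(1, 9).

Write P = (1, 9).
Repeated addition: build up to 4P.
2P: tangent at (1, 9): λ = (3·1² + 3)/(2·9) ≡ 6/18. 18⁻¹ ≡ 18 (mod 19), so λ ≡ 6·18 ≡ 13.
  x = λ² - 1 - 1 = 169 - 2 ≡ 15; y = λ·(1 - 15) - 9 ≡ 18. → (15, 18)
3P: (15, 18) + (1, 9). λ = (9 - 18)/(1 - 15) ≡ 10/5 mod 19. 5⁻¹ ≡ 4 (mod 19) since 5·4 = 20 ≡ 1, so λ ≡ 2.
  x = λ² - 15 - 1 = 4 - 16 ≡ 7; y = λ·(15 - 7) - 18 ≡ 17. → (7, 17)
4P: (7, 17) + (1, 9). λ = (9 - 17)/(1 - 7) ≡ 11/13 mod 19. 13⁻¹ ≡ 3 (mod 19), so λ ≡ 14.
  x = λ² - 7 - 1 = 196 - 8 ≡ 17; y = λ·(7 - 17) - 17 ≡ 14. → (17, 14)

(17, 14)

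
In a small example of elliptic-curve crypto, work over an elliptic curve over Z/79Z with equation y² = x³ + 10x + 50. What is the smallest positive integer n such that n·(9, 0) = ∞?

2

2P: (9, 0) + (9, 0): same x and y₁ ≡ -y₂, so the sum is ∞.
2P = ∞, so the order is 2.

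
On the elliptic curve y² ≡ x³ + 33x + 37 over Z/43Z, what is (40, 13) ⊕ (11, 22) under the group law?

(40, 13) + (11, 22). λ = (22 - 13)/(11 - 40) ≡ 9/14 mod 43. 14⁻¹ ≡ 40 (mod 43), so λ ≡ 16.
  x = λ² - 40 - 11 = 256 - 51 ≡ 33; y = λ·(40 - 33) - 13 ≡ 13. → (33, 13)

(33, 13)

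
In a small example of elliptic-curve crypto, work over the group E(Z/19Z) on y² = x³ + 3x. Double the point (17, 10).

(1, 2)

tangent at (17, 10): λ = (3·17² + 3)/(2·10) ≡ 15/1. 1⁻¹ ≡ 1 (mod 19) since 1·1 = 1 ≡ 1, so λ ≡ 15·1 ≡ 15.
  x = λ² - 17 - 17 = 225 - 34 ≡ 1; y = λ·(17 - 1) - 10 ≡ 2. → (1, 2)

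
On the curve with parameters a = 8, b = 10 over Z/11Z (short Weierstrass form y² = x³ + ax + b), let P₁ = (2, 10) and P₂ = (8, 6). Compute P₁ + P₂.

(2, 10) + (8, 6). λ = (6 - 10)/(8 - 2) ≡ 7/6 mod 11. 6⁻¹ ≡ 2 (mod 11), so λ ≡ 3.
  x = λ² - 2 - 8 = 9 - 10 ≡ 10; y = λ·(2 - 10) - 10 ≡ 10. → (10, 10)

(10, 10)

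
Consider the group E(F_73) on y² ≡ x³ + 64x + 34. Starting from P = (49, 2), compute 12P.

Double-and-add on 12 = (1100)₂. Start with P = (49, 2) for the leading 1-bit.
double: tangent at (49, 2): λ = (3·49² + 64)/(2·2) ≡ 40/4. 4⁻¹ ≡ 55 (mod 73), so λ ≡ 40·55 ≡ 10.
  x = λ² - 49 - 49 = 100 - 98 ≡ 2; y = λ·(49 - 2) - 2 ≡ 30. → (2, 30)
add P: (2, 30) + (49, 2). λ = (2 - 30)/(49 - 2) ≡ 45/47 mod 73. 47⁻¹ ≡ 14 (mod 73) since 47·14 = 658 ≡ 1, so λ ≡ 46.
  x = λ² - 2 - 49 = 2116 - 51 ≡ 21; y = λ·(2 - 21) - 30 ≡ 45. → (21, 45)
double: tangent at (21, 45): λ = (3·21² + 64)/(2·45) ≡ 0/17. 17⁻¹ ≡ 43 (mod 73), so λ ≡ 0·43 ≡ 0.
  x = λ² - 21 - 21 = 0 - 42 ≡ 31; y = λ·(21 - 31) - 45 ≡ 28. → (31, 28)
double: tangent at (31, 28): λ = (3·31² + 64)/(2·28) ≡ 27/56. 56⁻¹ ≡ 30 (mod 73), so λ ≡ 27·30 ≡ 7.
  x = λ² - 31 - 31 = 49 - 62 ≡ 60; y = λ·(31 - 60) - 28 ≡ 61. → (60, 61)

(60, 61)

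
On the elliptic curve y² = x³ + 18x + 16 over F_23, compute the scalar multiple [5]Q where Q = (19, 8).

Repeated addition: build up to 5Q.
2Q: tangent at (19, 8): λ = (3·19² + 18)/(2·8) ≡ 20/16. 16⁻¹ ≡ 13 (mod 23) since 16·13 = 208 ≡ 1, so λ ≡ 20·13 ≡ 7.
  x = λ² - 19 - 19 = 49 - 38 ≡ 11; y = λ·(19 - 11) - 8 ≡ 2. → (11, 2)
3Q: (11, 2) + (19, 8). λ = (8 - 2)/(19 - 11) ≡ 6/8 mod 23. 8⁻¹ ≡ 3 (mod 23), so λ ≡ 18.
  x = λ² - 11 - 19 = 324 - 30 ≡ 18; y = λ·(11 - 18) - 2 ≡ 10. → (18, 10)
4Q: (18, 10) + (19, 8). λ = (8 - 10)/(19 - 18) ≡ 21/1 mod 23. 1⁻¹ ≡ 1 (mod 23), so λ ≡ 21.
  x = λ² - 18 - 19 = 441 - 37 ≡ 13; y = λ·(18 - 13) - 10 ≡ 3. → (13, 3)
5Q: (13, 3) + (19, 8). λ = (8 - 3)/(19 - 13) ≡ 5/6 mod 23. 6⁻¹ ≡ 4 (mod 23), so λ ≡ 20.
  x = λ² - 13 - 19 = 400 - 32 ≡ 0; y = λ·(13 - 0) - 3 ≡ 4. → (0, 4)

(0, 4)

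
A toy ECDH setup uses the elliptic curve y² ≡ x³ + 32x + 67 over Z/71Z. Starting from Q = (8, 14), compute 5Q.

(58, 62)

Double-and-add on 5 = (101)₂. Start with Q = (8, 14) for the leading 1-bit.
double: tangent at (8, 14): λ = (3·8² + 32)/(2·14) ≡ 11/28. 28⁻¹ ≡ 33 (mod 71) since 28·33 = 924 ≡ 1, so λ ≡ 11·33 ≡ 8.
  x = λ² - 8 - 8 = 64 - 16 ≡ 48; y = λ·(8 - 48) - 14 ≡ 21. → (48, 21)
double: tangent at (48, 21): λ = (3·48² + 32)/(2·21) ≡ 57/42. 42⁻¹ ≡ 22 (mod 71) since 42·22 = 924 ≡ 1, so λ ≡ 57·22 ≡ 47.
  x = λ² - 48 - 48 = 2209 - 96 ≡ 54; y = λ·(48 - 54) - 21 ≡ 52. → (54, 52)
add Q: (54, 52) + (8, 14). λ = (14 - 52)/(8 - 54) ≡ 33/25 mod 71. 25⁻¹ ≡ 54 (mod 71) since 25·54 = 1350 ≡ 1, so λ ≡ 7.
  x = λ² - 54 - 8 = 49 - 62 ≡ 58; y = λ·(54 - 58) - 52 ≡ 62. → (58, 62)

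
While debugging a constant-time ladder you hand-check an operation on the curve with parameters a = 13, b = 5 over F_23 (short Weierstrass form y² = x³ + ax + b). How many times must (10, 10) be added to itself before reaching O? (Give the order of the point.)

6

2P: tangent at (10, 10): λ = (3·10² + 13)/(2·10) ≡ 14/20. 20⁻¹ ≡ 15 (mod 23), so λ ≡ 14·15 ≡ 3.
  x = λ² - 10 - 10 = 9 - 20 ≡ 12; y = λ·(10 - 12) - 10 ≡ 7. → (12, 7)
3P: (12, 7) + (10, 10). λ = (10 - 7)/(10 - 12) ≡ 3/21 mod 23. 21⁻¹ ≡ 11 (mod 23), so λ ≡ 10.
  x = λ² - 12 - 10 = 100 - 22 ≡ 9; y = λ·(12 - 9) - 7 ≡ 0. → (9, 0)
4P: (9, 0) + (10, 10). λ = (10 - 0)/(10 - 9) ≡ 10/1 mod 23. 1⁻¹ ≡ 1 (mod 23) since 1·1 = 1 ≡ 1, so λ ≡ 10.
  x = λ² - 9 - 10 = 100 - 19 ≡ 12; y = λ·(9 - 12) - 0 ≡ 16. → (12, 16)
5P: (12, 16) + (10, 10). λ = (10 - 16)/(10 - 12) ≡ 17/21 mod 23. 21⁻¹ ≡ 11 (mod 23) since 21·11 = 231 ≡ 1, so λ ≡ 3.
  x = λ² - 12 - 10 = 9 - 22 ≡ 10; y = λ·(12 - 10) - 16 ≡ 13. → (10, 13)
6P: (10, 13) + (10, 10): same x and y₁ ≡ -y₂, so the sum is O.
6P = O, so the order is 6.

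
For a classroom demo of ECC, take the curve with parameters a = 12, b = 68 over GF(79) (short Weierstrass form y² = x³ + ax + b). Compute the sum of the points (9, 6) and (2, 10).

(9, 6) + (2, 10). λ = (10 - 6)/(2 - 9) ≡ 4/72 mod 79. 72⁻¹ ≡ 45 (mod 79), so λ ≡ 22.
  x = λ² - 9 - 2 = 484 - 11 ≡ 78; y = λ·(9 - 78) - 6 ≡ 56. → (78, 56)

(78, 56)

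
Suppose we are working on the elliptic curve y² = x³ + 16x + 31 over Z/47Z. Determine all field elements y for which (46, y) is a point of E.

x³ + 16x + 31 = 98103 ≡ 14 (mod 47).
Square roots of 14 mod 47: 22 and 25 (since 22² = 484 ≡ 14).

22, 25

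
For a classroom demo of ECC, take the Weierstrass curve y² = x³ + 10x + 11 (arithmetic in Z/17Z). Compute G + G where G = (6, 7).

tangent at (6, 7): λ = (3·6² + 10)/(2·7) ≡ 16/14. 14⁻¹ ≡ 11 (mod 17), so λ ≡ 16·11 ≡ 6.
  x = λ² - 6 - 6 = 36 - 12 ≡ 7; y = λ·(6 - 7) - 7 ≡ 4. → (7, 4)

(7, 4)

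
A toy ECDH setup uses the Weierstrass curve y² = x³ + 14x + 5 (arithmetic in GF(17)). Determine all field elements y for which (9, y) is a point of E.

x³ + 14x + 5 = 860 ≡ 10 (mod 17).
10 is a non-residue mod 17; no y exists.

none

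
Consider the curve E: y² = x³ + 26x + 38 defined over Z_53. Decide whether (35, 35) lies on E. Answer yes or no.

no

y² = 35² ≡ 6; x³ + 26x + 38 = 43823 ≡ 45 (mod 53). 6 ≠ 45.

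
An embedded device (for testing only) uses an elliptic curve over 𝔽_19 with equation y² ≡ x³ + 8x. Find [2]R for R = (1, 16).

(4, 18)

tangent at (1, 16): λ = (3·1² + 8)/(2·16) ≡ 11/13. 13⁻¹ ≡ 3 (mod 19) since 13·3 = 39 ≡ 1, so λ ≡ 11·3 ≡ 14.
  x = λ² - 1 - 1 = 196 - 2 ≡ 4; y = λ·(1 - 4) - 16 ≡ 18. → (4, 18)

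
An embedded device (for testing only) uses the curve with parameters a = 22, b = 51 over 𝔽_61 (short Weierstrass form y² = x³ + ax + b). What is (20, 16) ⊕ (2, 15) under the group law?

(20, 16) + (2, 15). λ = (15 - 16)/(2 - 20) ≡ 60/43 mod 61. 43⁻¹ ≡ 44 (mod 61), so λ ≡ 17.
  x = λ² - 20 - 2 = 289 - 22 ≡ 23; y = λ·(20 - 23) - 16 ≡ 55. → (23, 55)

(23, 55)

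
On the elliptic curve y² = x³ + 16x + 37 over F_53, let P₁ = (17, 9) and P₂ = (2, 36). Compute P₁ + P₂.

(33, 41)

(17, 9) + (2, 36). λ = (36 - 9)/(2 - 17) ≡ 27/38 mod 53. 38⁻¹ ≡ 7 (mod 53) since 38·7 = 266 ≡ 1, so λ ≡ 30.
  x = λ² - 17 - 2 = 900 - 19 ≡ 33; y = λ·(17 - 33) - 9 ≡ 41. → (33, 41)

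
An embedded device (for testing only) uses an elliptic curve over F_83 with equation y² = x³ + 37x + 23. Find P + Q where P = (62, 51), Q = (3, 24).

(62, 51) + (3, 24). λ = (24 - 51)/(3 - 62) ≡ 56/24 mod 83. 24⁻¹ ≡ 45 (mod 83) since 24·45 = 1080 ≡ 1, so λ ≡ 30.
  x = λ² - 62 - 3 = 900 - 65 ≡ 5; y = λ·(62 - 5) - 51 ≡ 82. → (5, 82)

(5, 82)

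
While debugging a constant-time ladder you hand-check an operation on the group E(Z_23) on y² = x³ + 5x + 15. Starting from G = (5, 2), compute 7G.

(5, 21)

Repeated addition: build up to 7G.
2G: tangent at (5, 2): λ = (3·5² + 5)/(2·2) ≡ 11/4. 4⁻¹ ≡ 6 (mod 23) since 4·6 = 24 ≡ 1, so λ ≡ 11·6 ≡ 20.
  x = λ² - 5 - 5 = 400 - 10 ≡ 22; y = λ·(5 - 22) - 2 ≡ 3. → (22, 3)
3G: (22, 3) + (5, 2). λ = (2 - 3)/(5 - 22) ≡ 22/6 mod 23. 6⁻¹ ≡ 4 (mod 23) since 6·4 = 24 ≡ 1, so λ ≡ 19.
  x = λ² - 22 - 5 = 361 - 27 ≡ 12; y = λ·(22 - 12) - 3 ≡ 3. → (12, 3)
4G: (12, 3) + (5, 2). λ = (2 - 3)/(5 - 12) ≡ 22/16 mod 23. 16⁻¹ ≡ 13 (mod 23), so λ ≡ 10.
  x = λ² - 12 - 5 = 100 - 17 ≡ 14; y = λ·(12 - 14) - 3 ≡ 0. → (14, 0)
5G: (14, 0) + (5, 2). λ = (2 - 0)/(5 - 14) ≡ 2/14 mod 23. 14⁻¹ ≡ 5 (mod 23) since 14·5 = 70 ≡ 1, so λ ≡ 10.
  x = λ² - 14 - 5 = 100 - 19 ≡ 12; y = λ·(14 - 12) - 0 ≡ 20. → (12, 20)
6G: (12, 20) + (5, 2). λ = (2 - 20)/(5 - 12) ≡ 5/16 mod 23. 16⁻¹ ≡ 13 (mod 23), so λ ≡ 19.
  x = λ² - 12 - 5 = 361 - 17 ≡ 22; y = λ·(12 - 22) - 20 ≡ 20. → (22, 20)
7G: (22, 20) + (5, 2). λ = (2 - 20)/(5 - 22) ≡ 5/6 mod 23. 6⁻¹ ≡ 4 (mod 23) since 6·4 = 24 ≡ 1, so λ ≡ 20.
  x = λ² - 22 - 5 = 400 - 27 ≡ 5; y = λ·(22 - 5) - 20 ≡ 21. → (5, 21)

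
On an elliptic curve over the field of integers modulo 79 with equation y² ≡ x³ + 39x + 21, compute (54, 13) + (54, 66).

The two points share x = 54 and their y-coordinates satisfy 13 + 66 ≡ 0 (mod 79), so they are inverses. Their sum is ∞.

O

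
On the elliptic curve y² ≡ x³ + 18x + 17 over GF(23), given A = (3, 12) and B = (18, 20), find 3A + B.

First 3A:
Repeated addition: build up to 3A.
2A: tangent at (3, 12): λ = (3·3² + 18)/(2·12) ≡ 22/1. 1⁻¹ ≡ 1 (mod 23), so λ ≡ 22·1 ≡ 22.
  x = λ² - 3 - 3 = 484 - 6 ≡ 18; y = λ·(3 - 18) - 12 ≡ 3. → (18, 3)
3A: (18, 3) + (3, 12). λ = (12 - 3)/(3 - 18) ≡ 9/8 mod 23. 8⁻¹ ≡ 3 (mod 23) since 8·3 = 24 ≡ 1, so λ ≡ 4.
  x = λ² - 18 - 3 = 16 - 21 ≡ 18; y = λ·(18 - 18) - 3 ≡ 20. → (18, 20)
3A = (18, 20).
Finally 3A + B:
tangent at (18, 20): λ = (3·18² + 18)/(2·20) ≡ 1/17. 17⁻¹ ≡ 19 (mod 23) since 17·19 = 323 ≡ 1, so λ ≡ 1·19 ≡ 19.
  x = λ² - 18 - 18 = 361 - 36 ≡ 3; y = λ·(18 - 3) - 20 ≡ 12. → (3, 12)

(3, 12)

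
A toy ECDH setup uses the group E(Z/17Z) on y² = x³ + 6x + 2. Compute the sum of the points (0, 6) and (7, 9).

(0, 6) + (7, 9). λ = (9 - 6)/(7 - 0) ≡ 3/7 mod 17. 7⁻¹ ≡ 5 (mod 17) since 7·5 = 35 ≡ 1, so λ ≡ 15.
  x = λ² - 0 - 7 = 225 - 7 ≡ 14; y = λ·(0 - 14) - 6 ≡ 5. → (14, 5)

(14, 5)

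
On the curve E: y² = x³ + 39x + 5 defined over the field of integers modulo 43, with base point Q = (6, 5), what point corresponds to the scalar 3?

(27, 12)

Repeated addition: build up to 3Q.
2Q: tangent at (6, 5): λ = (3·6² + 39)/(2·5) ≡ 18/10. 10⁻¹ ≡ 13 (mod 43) since 10·13 = 130 ≡ 1, so λ ≡ 18·13 ≡ 19.
  x = λ² - 6 - 6 = 361 - 12 ≡ 5; y = λ·(6 - 5) - 5 ≡ 14. → (5, 14)
3Q: (5, 14) + (6, 5). λ = (5 - 14)/(6 - 5) ≡ 34/1 mod 43. 1⁻¹ ≡ 1 (mod 43) since 1·1 = 1 ≡ 1, so λ ≡ 34.
  x = λ² - 5 - 6 = 1156 - 11 ≡ 27; y = λ·(5 - 27) - 14 ≡ 12. → (27, 12)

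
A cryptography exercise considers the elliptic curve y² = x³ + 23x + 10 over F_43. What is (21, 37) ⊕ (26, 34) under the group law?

(17, 38)

(21, 37) + (26, 34). λ = (34 - 37)/(26 - 21) ≡ 40/5 mod 43. 5⁻¹ ≡ 26 (mod 43), so λ ≡ 8.
  x = λ² - 21 - 26 = 64 - 47 ≡ 17; y = λ·(21 - 17) - 37 ≡ 38. → (17, 38)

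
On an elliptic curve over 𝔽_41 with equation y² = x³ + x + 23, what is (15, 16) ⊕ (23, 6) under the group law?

(2, 19)

(15, 16) + (23, 6). λ = (6 - 16)/(23 - 15) ≡ 31/8 mod 41. 8⁻¹ ≡ 36 (mod 41), so λ ≡ 9.
  x = λ² - 15 - 23 = 81 - 38 ≡ 2; y = λ·(15 - 2) - 16 ≡ 19. → (2, 19)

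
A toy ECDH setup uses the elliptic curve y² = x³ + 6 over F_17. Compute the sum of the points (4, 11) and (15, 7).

(6, 16)

(4, 11) + (15, 7). λ = (7 - 11)/(15 - 4) ≡ 13/11 mod 17. 11⁻¹ ≡ 14 (mod 17), so λ ≡ 12.
  x = λ² - 4 - 15 = 144 - 19 ≡ 6; y = λ·(4 - 6) - 11 ≡ 16. → (6, 16)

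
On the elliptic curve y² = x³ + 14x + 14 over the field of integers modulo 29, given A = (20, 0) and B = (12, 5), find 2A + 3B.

First 2A:
Repeated addition: build up to 2A.
2A: (20, 0) + (20, 0): same x and y₁ ≡ -y₂, so the sum is 𝒪.
2A = 𝒪.
Next 3B:
Repeated addition: build up to 3B.
2B: tangent at (12, 5): λ = (3·12² + 14)/(2·5) ≡ 11/10. 10⁻¹ ≡ 3 (mod 29), so λ ≡ 11·3 ≡ 4.
  x = λ² - 12 - 12 = 16 - 24 ≡ 21; y = λ·(12 - 21) - 5 ≡ 17. → (21, 17)
3B: (21, 17) + (12, 5). λ = (5 - 17)/(12 - 21) ≡ 17/20 mod 29. 20⁻¹ ≡ 16 (mod 29), so λ ≡ 11.
  x = λ² - 21 - 12 = 121 - 33 ≡ 1; y = λ·(21 - 1) - 17 ≡ 0. → (1, 0)
3B = (1, 0).
Finally 2A + 3B:
𝒪 + (1, 0) = (1, 0) (identity).

(1, 0)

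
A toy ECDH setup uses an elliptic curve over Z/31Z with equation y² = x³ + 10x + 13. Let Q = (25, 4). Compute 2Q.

(30, 23)

tangent at (25, 4): λ = (3·25² + 10)/(2·4) ≡ 25/8. 8⁻¹ ≡ 4 (mod 31) since 8·4 = 32 ≡ 1, so λ ≡ 25·4 ≡ 7.
  x = λ² - 25 - 25 = 49 - 50 ≡ 30; y = λ·(25 - 30) - 4 ≡ 23. → (30, 23)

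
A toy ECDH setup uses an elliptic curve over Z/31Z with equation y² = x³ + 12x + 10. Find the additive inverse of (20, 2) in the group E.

-(20, 2) = (20, -2 mod 31) = (20, 29).

(20, 29)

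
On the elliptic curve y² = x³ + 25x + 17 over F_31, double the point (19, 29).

tangent at (19, 29): λ = (3·19² + 25)/(2·29) ≡ 23/27. 27⁻¹ ≡ 23 (mod 31), so λ ≡ 23·23 ≡ 2.
  x = λ² - 19 - 19 = 4 - 38 ≡ 28; y = λ·(19 - 28) - 29 ≡ 15. → (28, 15)

(28, 15)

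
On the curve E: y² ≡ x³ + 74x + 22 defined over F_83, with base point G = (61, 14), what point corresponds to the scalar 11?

Repeated addition: build up to 11G.
2G: tangent at (61, 14): λ = (3·61² + 74)/(2·14) ≡ 32/28. 28⁻¹ ≡ 3 (mod 83) since 28·3 = 84 ≡ 1, so λ ≡ 32·3 ≡ 13.
  x = λ² - 61 - 61 = 169 - 122 ≡ 47; y = λ·(61 - 47) - 14 ≡ 2. → (47, 2)
3G: (47, 2) + (61, 14). λ = (14 - 2)/(61 - 47) ≡ 12/14 mod 83. 14⁻¹ ≡ 6 (mod 83), so λ ≡ 72.
  x = λ² - 47 - 61 = 5184 - 108 ≡ 13; y = λ·(47 - 13) - 2 ≡ 39. → (13, 39)
4G: (13, 39) + (61, 14). λ = (14 - 39)/(61 - 13) ≡ 58/48 mod 83. 48⁻¹ ≡ 64 (mod 83), so λ ≡ 60.
  x = λ² - 13 - 61 = 3600 - 74 ≡ 40; y = λ·(13 - 40) - 39 ≡ 1. → (40, 1)
5G: (40, 1) + (61, 14). λ = (14 - 1)/(61 - 40) ≡ 13/21 mod 83. 21⁻¹ ≡ 4 (mod 83) since 21·4 = 84 ≡ 1, so λ ≡ 52.
  x = λ² - 40 - 61 = 2704 - 101 ≡ 30; y = λ·(40 - 30) - 1 ≡ 21. → (30, 21)
6G: (30, 21) + (61, 14). λ = (14 - 21)/(61 - 30) ≡ 76/31 mod 83. 31⁻¹ ≡ 75 (mod 83), so λ ≡ 56.
  x = λ² - 30 - 61 = 3136 - 91 ≡ 57; y = λ·(30 - 57) - 21 ≡ 44. → (57, 44)
7G: (57, 44) + (61, 14). λ = (14 - 44)/(61 - 57) ≡ 53/4 mod 83. 4⁻¹ ≡ 21 (mod 83), so λ ≡ 34.
  x = λ² - 57 - 61 = 1156 - 118 ≡ 42; y = λ·(57 - 42) - 44 ≡ 51. → (42, 51)
8G: (42, 51) + (61, 14). λ = (14 - 51)/(61 - 42) ≡ 46/19 mod 83. 19⁻¹ ≡ 35 (mod 83), so λ ≡ 33.
  x = λ² - 42 - 61 = 1089 - 103 ≡ 73; y = λ·(42 - 73) - 51 ≡ 5. → (73, 5)
9G: (73, 5) + (61, 14). λ = (14 - 5)/(61 - 73) ≡ 9/71 mod 83. 71⁻¹ ≡ 76 (mod 83) since 71·76 = 5396 ≡ 1, so λ ≡ 20.
  x = λ² - 73 - 61 = 400 - 134 ≡ 17; y = λ·(73 - 17) - 5 ≡ 36. → (17, 36)
10G: (17, 36) + (61, 14). λ = (14 - 36)/(61 - 17) ≡ 61/44 mod 83. 44⁻¹ ≡ 17 (mod 83), so λ ≡ 41.
  x = λ² - 17 - 61 = 1681 - 78 ≡ 26; y = λ·(17 - 26) - 36 ≡ 10. → (26, 10)
11G: (26, 10) + (61, 14). λ = (14 - 10)/(61 - 26) ≡ 4/35 mod 83. 35⁻¹ ≡ 19 (mod 83) since 35·19 = 665 ≡ 1, so λ ≡ 76.
  x = λ² - 26 - 61 = 5776 - 87 ≡ 45; y = λ·(26 - 45) - 10 ≡ 40. → (45, 40)

(45, 40)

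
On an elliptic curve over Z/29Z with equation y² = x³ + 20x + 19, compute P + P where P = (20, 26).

tangent at (20, 26): λ = (3·20² + 20)/(2·26) ≡ 2/23. 23⁻¹ ≡ 24 (mod 29) since 23·24 = 552 ≡ 1, so λ ≡ 2·24 ≡ 19.
  x = λ² - 20 - 20 = 361 - 40 ≡ 2; y = λ·(20 - 2) - 26 ≡ 26. → (2, 26)

(2, 26)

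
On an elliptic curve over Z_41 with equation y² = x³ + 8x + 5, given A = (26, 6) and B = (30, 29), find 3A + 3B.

(36, 2)

First 3A:
Repeated addition: build up to 3A.
2A: tangent at (26, 6): λ = (3·26² + 8)/(2·6) ≡ 27/12. 12⁻¹ ≡ 24 (mod 41) since 12·24 = 288 ≡ 1, so λ ≡ 27·24 ≡ 33.
  x = λ² - 26 - 26 = 1089 - 52 ≡ 12; y = λ·(26 - 12) - 6 ≡ 5. → (12, 5)
3A: (12, 5) + (26, 6). λ = (6 - 5)/(26 - 12) ≡ 1/14 mod 41. 14⁻¹ ≡ 3 (mod 41) since 14·3 = 42 ≡ 1, so λ ≡ 3.
  x = λ² - 12 - 26 = 9 - 38 ≡ 12; y = λ·(12 - 12) - 5 ≡ 36. → (12, 36)
3A = (12, 36).
Next 3B:
Repeated addition: build up to 3B.
2B: tangent at (30, 29): λ = (3·30² + 8)/(2·29) ≡ 2/17. 17⁻¹ ≡ 29 (mod 41) since 17·29 = 493 ≡ 1, so λ ≡ 2·29 ≡ 17.
  x = λ² - 30 - 30 = 289 - 60 ≡ 24; y = λ·(30 - 24) - 29 ≡ 32. → (24, 32)
3B: (24, 32) + (30, 29). λ = (29 - 32)/(30 - 24) ≡ 38/6 mod 41. 6⁻¹ ≡ 7 (mod 41), so λ ≡ 20.
  x = λ² - 24 - 30 = 400 - 54 ≡ 18; y = λ·(24 - 18) - 32 ≡ 6. → (18, 6)
3B = (18, 6).
Finally 3A + 3B:
(12, 36) + (18, 6). λ = (6 - 36)/(18 - 12) ≡ 11/6 mod 41. 6⁻¹ ≡ 7 (mod 41) since 6·7 = 42 ≡ 1, so λ ≡ 36.
  x = λ² - 12 - 18 = 1296 - 30 ≡ 36; y = λ·(12 - 36) - 36 ≡ 2. → (36, 2)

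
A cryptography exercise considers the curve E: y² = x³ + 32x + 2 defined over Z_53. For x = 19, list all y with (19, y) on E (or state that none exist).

7, 46

x³ + 32x + 2 = 7469 ≡ 49 (mod 53).
Square roots of 49 mod 53: 7 and 46 (since 7² = 49 ≡ 49).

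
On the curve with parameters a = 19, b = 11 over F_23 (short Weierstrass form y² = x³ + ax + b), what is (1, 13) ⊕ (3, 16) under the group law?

(4, 17)

(1, 13) + (3, 16). λ = (16 - 13)/(3 - 1) ≡ 3/2 mod 23. 2⁻¹ ≡ 12 (mod 23), so λ ≡ 13.
  x = λ² - 1 - 3 = 169 - 4 ≡ 4; y = λ·(1 - 4) - 13 ≡ 17. → (4, 17)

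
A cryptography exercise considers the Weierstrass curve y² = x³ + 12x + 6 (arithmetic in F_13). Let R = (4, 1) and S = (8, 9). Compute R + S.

(4, 1) + (8, 9). λ = (9 - 1)/(8 - 4) ≡ 8/4 mod 13. 4⁻¹ ≡ 10 (mod 13), so λ ≡ 2.
  x = λ² - 4 - 8 = 4 - 12 ≡ 5; y = λ·(4 - 5) - 1 ≡ 10. → (5, 10)

(5, 10)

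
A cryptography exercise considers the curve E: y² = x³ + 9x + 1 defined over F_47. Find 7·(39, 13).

(12, 45)

Write G = (39, 13).
Repeated addition: build up to 7G.
2G: tangent at (39, 13): λ = (3·39² + 9)/(2·13) ≡ 13/26. 26⁻¹ ≡ 38 (mod 47), so λ ≡ 13·38 ≡ 24.
  x = λ² - 39 - 39 = 576 - 78 ≡ 28; y = λ·(39 - 28) - 13 ≡ 16. → (28, 16)
3G: (28, 16) + (39, 13). λ = (13 - 16)/(39 - 28) ≡ 44/11 mod 47. 11⁻¹ ≡ 30 (mod 47), so λ ≡ 4.
  x = λ² - 28 - 39 = 16 - 67 ≡ 43; y = λ·(28 - 43) - 16 ≡ 18. → (43, 18)
4G: (43, 18) + (39, 13). λ = (13 - 18)/(39 - 43) ≡ 42/43 mod 47. 43⁻¹ ≡ 35 (mod 47), so λ ≡ 13.
  x = λ² - 43 - 39 = 169 - 82 ≡ 40; y = λ·(43 - 40) - 18 ≡ 21. → (40, 21)
5G: (40, 21) + (39, 13). λ = (13 - 21)/(39 - 40) ≡ 39/46 mod 47. 46⁻¹ ≡ 46 (mod 47) since 46·46 = 2116 ≡ 1, so λ ≡ 8.
  x = λ² - 40 - 39 = 64 - 79 ≡ 32; y = λ·(40 - 32) - 21 ≡ 43. → (32, 43)
6G: (32, 43) + (39, 13). λ = (13 - 43)/(39 - 32) ≡ 17/7 mod 47. 7⁻¹ ≡ 27 (mod 47), so λ ≡ 36.
  x = λ² - 32 - 39 = 1296 - 71 ≡ 3; y = λ·(32 - 3) - 43 ≡ 14. → (3, 14)
7G: (3, 14) + (39, 13). λ = (13 - 14)/(39 - 3) ≡ 46/36 mod 47. 36⁻¹ ≡ 17 (mod 47), so λ ≡ 30.
  x = λ² - 3 - 39 = 900 - 42 ≡ 12; y = λ·(3 - 12) - 14 ≡ 45. → (12, 45)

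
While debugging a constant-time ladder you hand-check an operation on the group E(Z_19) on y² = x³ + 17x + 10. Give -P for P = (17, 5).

-(17, 5) = (17, -5 mod 19) = (17, 14).

(17, 14)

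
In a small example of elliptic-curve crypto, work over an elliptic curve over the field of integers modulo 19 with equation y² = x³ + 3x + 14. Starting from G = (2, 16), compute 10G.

(14, 8)

Repeated addition: build up to 10G.
2G: tangent at (2, 16): λ = (3·2² + 3)/(2·16) ≡ 15/13. 13⁻¹ ≡ 3 (mod 19) since 13·3 = 39 ≡ 1, so λ ≡ 15·3 ≡ 7.
  x = λ² - 2 - 2 = 49 - 4 ≡ 7; y = λ·(2 - 7) - 16 ≡ 6. → (7, 6)
3G: (7, 6) + (2, 16). λ = (16 - 6)/(2 - 7) ≡ 10/14 mod 19. 14⁻¹ ≡ 15 (mod 19), so λ ≡ 17.
  x = λ² - 7 - 2 = 289 - 9 ≡ 14; y = λ·(7 - 14) - 6 ≡ 8. → (14, 8)
4G: (14, 8) + (2, 16). λ = (16 - 8)/(2 - 14) ≡ 8/7 mod 19. 7⁻¹ ≡ 11 (mod 19) since 7·11 = 77 ≡ 1, so λ ≡ 12.
  x = λ² - 14 - 2 = 144 - 16 ≡ 14; y = λ·(14 - 14) - 8 ≡ 11. → (14, 11)
5G: (14, 11) + (2, 16). λ = (16 - 11)/(2 - 14) ≡ 5/7 mod 19. 7⁻¹ ≡ 11 (mod 19), so λ ≡ 17.
  x = λ² - 14 - 2 = 289 - 16 ≡ 7; y = λ·(14 - 7) - 11 ≡ 13. → (7, 13)
6G: (7, 13) + (2, 16). λ = (16 - 13)/(2 - 7) ≡ 3/14 mod 19. 14⁻¹ ≡ 15 (mod 19) since 14·15 = 210 ≡ 1, so λ ≡ 7.
  x = λ² - 7 - 2 = 49 - 9 ≡ 2; y = λ·(7 - 2) - 13 ≡ 3. → (2, 3)
7G: (2, 3) + (2, 16): same x and y₁ ≡ -y₂, so the sum is ∞.
8G: ∞ + (2, 16) = (2, 16) (identity).
9G: tangent at (2, 16): λ = (3·2² + 3)/(2·16) ≡ 15/13. 13⁻¹ ≡ 3 (mod 19), so λ ≡ 15·3 ≡ 7.
  x = λ² - 2 - 2 = 49 - 4 ≡ 7; y = λ·(2 - 7) - 16 ≡ 6. → (7, 6)
10G: (7, 6) + (2, 16). λ = (16 - 6)/(2 - 7) ≡ 10/14 mod 19. 14⁻¹ ≡ 15 (mod 19) since 14·15 = 210 ≡ 1, so λ ≡ 17.
  x = λ² - 7 - 2 = 289 - 9 ≡ 14; y = λ·(7 - 14) - 6 ≡ 8. → (14, 8)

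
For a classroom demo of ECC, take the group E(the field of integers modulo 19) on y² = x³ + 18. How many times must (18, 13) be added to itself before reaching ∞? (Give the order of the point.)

7

2P: tangent at (18, 13): λ = (3·18² + 0)/(2·13) ≡ 3/7. 7⁻¹ ≡ 11 (mod 19) since 7·11 = 77 ≡ 1, so λ ≡ 3·11 ≡ 14.
  x = λ² - 18 - 18 = 196 - 36 ≡ 8; y = λ·(18 - 8) - 13 ≡ 13. → (8, 13)
3P: (8, 13) + (18, 13). λ = (13 - 13)/(18 - 8) ≡ 0/10 mod 19. 10⁻¹ ≡ 2 (mod 19) since 10·2 = 20 ≡ 1, so λ ≡ 0.
  x = λ² - 8 - 18 = 0 - 26 ≡ 12; y = λ·(8 - 12) - 13 ≡ 6. → (12, 6)
4P: (12, 6) + (18, 13). λ = (13 - 6)/(18 - 12) ≡ 7/6 mod 19. 6⁻¹ ≡ 16 (mod 19) since 6·16 = 96 ≡ 1, so λ ≡ 17.
  x = λ² - 12 - 18 = 289 - 30 ≡ 12; y = λ·(12 - 12) - 6 ≡ 13. → (12, 13)
5P: (12, 13) + (18, 13). λ = (13 - 13)/(18 - 12) ≡ 0/6 mod 19. 6⁻¹ ≡ 16 (mod 19) since 6·16 = 96 ≡ 1, so λ ≡ 0.
  x = λ² - 12 - 18 = 0 - 30 ≡ 8; y = λ·(12 - 8) - 13 ≡ 6. → (8, 6)
6P: (8, 6) + (18, 13). λ = (13 - 6)/(18 - 8) ≡ 7/10 mod 19. 10⁻¹ ≡ 2 (mod 19) since 10·2 = 20 ≡ 1, so λ ≡ 14.
  x = λ² - 8 - 18 = 196 - 26 ≡ 18; y = λ·(8 - 18) - 6 ≡ 6. → (18, 6)
7P: (18, 6) + (18, 13): same x and y₁ ≡ -y₂, so the sum is ∞.
7P = ∞, so the order is 7.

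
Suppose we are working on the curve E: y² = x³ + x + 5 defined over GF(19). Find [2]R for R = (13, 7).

tangent at (13, 7): λ = (3·13² + 1)/(2·7) ≡ 14/14. 14⁻¹ ≡ 15 (mod 19), so λ ≡ 14·15 ≡ 1.
  x = λ² - 13 - 13 = 1 - 26 ≡ 13; y = λ·(13 - 13) - 7 ≡ 12. → (13, 12)

(13, 12)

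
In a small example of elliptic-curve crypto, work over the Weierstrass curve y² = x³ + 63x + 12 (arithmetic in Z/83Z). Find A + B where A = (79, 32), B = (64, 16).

(40, 76)

(79, 32) + (64, 16). λ = (16 - 32)/(64 - 79) ≡ 67/68 mod 83. 68⁻¹ ≡ 11 (mod 83), so λ ≡ 73.
  x = λ² - 79 - 64 = 5329 - 143 ≡ 40; y = λ·(79 - 40) - 32 ≡ 76. → (40, 76)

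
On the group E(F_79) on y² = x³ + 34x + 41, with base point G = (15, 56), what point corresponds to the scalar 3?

Repeated addition: build up to 3G.
2G: tangent at (15, 56): λ = (3·15² + 34)/(2·56) ≡ 77/33. 33⁻¹ ≡ 12 (mod 79) since 33·12 = 396 ≡ 1, so λ ≡ 77·12 ≡ 55.
  x = λ² - 15 - 15 = 3025 - 30 ≡ 72; y = λ·(15 - 72) - 56 ≡ 48. → (72, 48)
3G: (72, 48) + (15, 56). λ = (56 - 48)/(15 - 72) ≡ 8/22 mod 79. 22⁻¹ ≡ 18 (mod 79), so λ ≡ 65.
  x = λ² - 72 - 15 = 4225 - 87 ≡ 30; y = λ·(72 - 30) - 48 ≡ 75. → (30, 75)

(30, 75)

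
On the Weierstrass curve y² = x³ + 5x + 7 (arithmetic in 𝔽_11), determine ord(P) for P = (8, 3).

2P: tangent at (8, 3): λ = (3·8² + 5)/(2·3) ≡ 10/6. 6⁻¹ ≡ 2 (mod 11) since 6·2 = 12 ≡ 1, so λ ≡ 10·2 ≡ 9.
  x = λ² - 8 - 8 = 81 - 16 ≡ 10; y = λ·(8 - 10) - 3 ≡ 1. → (10, 1)
3P: (10, 1) + (8, 3). λ = (3 - 1)/(8 - 10) ≡ 2/9 mod 11. 9⁻¹ ≡ 5 (mod 11) since 9·5 = 45 ≡ 1, so λ ≡ 10.
  x = λ² - 10 - 8 = 100 - 18 ≡ 5; y = λ·(10 - 5) - 1 ≡ 5. → (5, 5)
4P: (5, 5) + (8, 3). λ = (3 - 5)/(8 - 5) ≡ 9/3 mod 11. 3⁻¹ ≡ 4 (mod 11), so λ ≡ 3.
  x = λ² - 5 - 8 = 9 - 13 ≡ 7; y = λ·(5 - 7) - 5 ≡ 0. → (7, 0)
5P: (7, 0) + (8, 3). λ = (3 - 0)/(8 - 7) ≡ 3/1 mod 11. 1⁻¹ ≡ 1 (mod 11), so λ ≡ 3.
  x = λ² - 7 - 8 = 9 - 15 ≡ 5; y = λ·(7 - 5) - 0 ≡ 6. → (5, 6)
6P: (5, 6) + (8, 3). λ = (3 - 6)/(8 - 5) ≡ 8/3 mod 11. 3⁻¹ ≡ 4 (mod 11), so λ ≡ 10.
  x = λ² - 5 - 8 = 100 - 13 ≡ 10; y = λ·(5 - 10) - 6 ≡ 10. → (10, 10)
7P: (10, 10) + (8, 3). λ = (3 - 10)/(8 - 10) ≡ 4/9 mod 11. 9⁻¹ ≡ 5 (mod 11) since 9·5 = 45 ≡ 1, so λ ≡ 9.
  x = λ² - 10 - 8 = 81 - 18 ≡ 8; y = λ·(10 - 8) - 10 ≡ 8. → (8, 8)
8P: (8, 8) + (8, 3): same x and y₁ ≡ -y₂, so the sum is ∞.
8P = ∞, so the order is 8.

8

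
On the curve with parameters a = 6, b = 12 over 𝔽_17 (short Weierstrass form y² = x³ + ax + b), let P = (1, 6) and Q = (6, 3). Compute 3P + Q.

First 3P:
Repeated addition: build up to 3P.
2P: tangent at (1, 6): λ = (3·1² + 6)/(2·6) ≡ 9/12. 12⁻¹ ≡ 10 (mod 17), so λ ≡ 9·10 ≡ 5.
  x = λ² - 1 - 1 = 25 - 2 ≡ 6; y = λ·(1 - 6) - 6 ≡ 3. → (6, 3)
3P: (6, 3) + (1, 6). λ = (6 - 3)/(1 - 6) ≡ 3/12 mod 17. 12⁻¹ ≡ 10 (mod 17), so λ ≡ 13.
  x = λ² - 6 - 1 = 169 - 7 ≡ 9; y = λ·(6 - 9) - 3 ≡ 9. → (9, 9)
3P = (9, 9).
Finally 3P + Q:
(9, 9) + (6, 3). λ = (3 - 9)/(6 - 9) ≡ 11/14 mod 17. 14⁻¹ ≡ 11 (mod 17), so λ ≡ 2.
  x = λ² - 9 - 6 = 4 - 15 ≡ 6; y = λ·(9 - 6) - 9 ≡ 14. → (6, 14)

(6, 14)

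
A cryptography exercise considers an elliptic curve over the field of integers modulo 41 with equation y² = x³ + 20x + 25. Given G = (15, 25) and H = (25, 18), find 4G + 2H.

(24, 15)

First 4G:
Repeated addition: build up to 4G.
2G: tangent at (15, 25): λ = (3·15² + 20)/(2·25) ≡ 39/9. 9⁻¹ ≡ 32 (mod 41), so λ ≡ 39·32 ≡ 18.
  x = λ² - 15 - 15 = 324 - 30 ≡ 7; y = λ·(15 - 7) - 25 ≡ 37. → (7, 37)
3G: (7, 37) + (15, 25). λ = (25 - 37)/(15 - 7) ≡ 29/8 mod 41. 8⁻¹ ≡ 36 (mod 41), so λ ≡ 19.
  x = λ² - 7 - 15 = 361 - 22 ≡ 11; y = λ·(7 - 11) - 37 ≡ 10. → (11, 10)
4G: (11, 10) + (15, 25). λ = (25 - 10)/(15 - 11) ≡ 15/4 mod 41. 4⁻¹ ≡ 31 (mod 41) since 4·31 = 124 ≡ 1, so λ ≡ 14.
  x = λ² - 11 - 15 = 196 - 26 ≡ 6; y = λ·(11 - 6) - 10 ≡ 19. → (6, 19)
4G = (6, 19).
Next 2H:
Repeated addition: build up to 2H.
2H: tangent at (25, 18): λ = (3·25² + 20)/(2·18) ≡ 9/36. 36⁻¹ ≡ 8 (mod 41), so λ ≡ 9·8 ≡ 31.
  x = λ² - 25 - 25 = 961 - 50 ≡ 9; y = λ·(25 - 9) - 18 ≡ 27. → (9, 27)
2H = (9, 27).
Finally 4G + 2H:
(6, 19) + (9, 27). λ = (27 - 19)/(9 - 6) ≡ 8/3 mod 41. 3⁻¹ ≡ 14 (mod 41) since 3·14 = 42 ≡ 1, so λ ≡ 30.
  x = λ² - 6 - 9 = 900 - 15 ≡ 24; y = λ·(6 - 24) - 19 ≡ 15. → (24, 15)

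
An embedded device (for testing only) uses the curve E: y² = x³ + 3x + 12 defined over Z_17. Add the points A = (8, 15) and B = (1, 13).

(8, 15) + (1, 13). λ = (13 - 15)/(1 - 8) ≡ 15/10 mod 17. 10⁻¹ ≡ 12 (mod 17) since 10·12 = 120 ≡ 1, so λ ≡ 10.
  x = λ² - 8 - 1 = 100 - 9 ≡ 6; y = λ·(8 - 6) - 15 ≡ 5. → (6, 5)

(6, 5)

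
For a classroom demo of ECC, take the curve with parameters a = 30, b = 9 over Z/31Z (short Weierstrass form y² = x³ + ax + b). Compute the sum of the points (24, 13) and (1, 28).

(24, 13) + (1, 28). λ = (28 - 13)/(1 - 24) ≡ 15/8 mod 31. 8⁻¹ ≡ 4 (mod 31) since 8·4 = 32 ≡ 1, so λ ≡ 29.
  x = λ² - 24 - 1 = 841 - 25 ≡ 10; y = λ·(24 - 10) - 13 ≡ 21. → (10, 21)

(10, 21)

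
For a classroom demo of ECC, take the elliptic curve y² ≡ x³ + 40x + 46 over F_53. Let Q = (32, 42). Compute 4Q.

(12, 9)

Repeated addition: build up to 4Q.
2Q: tangent at (32, 42): λ = (3·32² + 40)/(2·42) ≡ 38/31. 31⁻¹ ≡ 12 (mod 53) since 31·12 = 372 ≡ 1, so λ ≡ 38·12 ≡ 32.
  x = λ² - 32 - 32 = 1024 - 64 ≡ 6; y = λ·(32 - 6) - 42 ≡ 48. → (6, 48)
3Q: (6, 48) + (32, 42). λ = (42 - 48)/(32 - 6) ≡ 47/26 mod 53. 26⁻¹ ≡ 51 (mod 53) since 26·51 = 1326 ≡ 1, so λ ≡ 12.
  x = λ² - 6 - 32 = 144 - 38 ≡ 0; y = λ·(6 - 0) - 48 ≡ 24. → (0, 24)
4Q: (0, 24) + (32, 42). λ = (42 - 24)/(32 - 0) ≡ 18/32 mod 53. 32⁻¹ ≡ 5 (mod 53), so λ ≡ 37.
  x = λ² - 0 - 32 = 1369 - 32 ≡ 12; y = λ·(0 - 12) - 24 ≡ 9. → (12, 9)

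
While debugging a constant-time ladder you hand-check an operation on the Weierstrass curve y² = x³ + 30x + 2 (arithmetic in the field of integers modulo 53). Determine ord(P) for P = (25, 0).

2P: (25, 0) + (25, 0): same x and y₁ ≡ -y₂, so the sum is O.
2P = O, so the order is 2.

2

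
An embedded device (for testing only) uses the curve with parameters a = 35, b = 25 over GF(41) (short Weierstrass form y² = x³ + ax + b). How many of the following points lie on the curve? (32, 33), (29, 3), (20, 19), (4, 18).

2

(32, 33): 33² ≡ 23, rhs ≡ 6 → off.
(29, 3): 3² ≡ 9, rhs ≡ 9 → on.
(20, 19): 19² ≡ 33, rhs ≡ 33 → on.
(4, 18): 18² ≡ 37, rhs ≡ 24 → off.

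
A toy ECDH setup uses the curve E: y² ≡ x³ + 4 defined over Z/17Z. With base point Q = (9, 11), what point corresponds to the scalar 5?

(9, 6)

Double-and-add on 5 = (101)₂. Start with Q = (9, 11) for the leading 1-bit.
double: tangent at (9, 11): λ = (3·9² + 0)/(2·11) ≡ 5/5. 5⁻¹ ≡ 7 (mod 17) since 5·7 = 35 ≡ 1, so λ ≡ 5·7 ≡ 1.
  x = λ² - 9 - 9 = 1 - 18 ≡ 0; y = λ·(9 - 0) - 11 ≡ 15. → (0, 15)
double: tangent at (0, 15): λ = (3·0² + 0)/(2·15) ≡ 0/13. 13⁻¹ ≡ 4 (mod 17), so λ ≡ 0·4 ≡ 0.
  x = λ² - 0 - 0 = 0 - 0 ≡ 0; y = λ·(0 - 0) - 15 ≡ 2. → (0, 2)
add Q: (0, 2) + (9, 11). λ = (11 - 2)/(9 - 0) ≡ 9/9 mod 17. 9⁻¹ ≡ 2 (mod 17) since 9·2 = 18 ≡ 1, so λ ≡ 1.
  x = λ² - 0 - 9 = 1 - 9 ≡ 9; y = λ·(0 - 9) - 2 ≡ 6. → (9, 6)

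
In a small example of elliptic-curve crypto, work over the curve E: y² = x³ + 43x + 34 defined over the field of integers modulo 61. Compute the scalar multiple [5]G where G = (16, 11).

(31, 29)

Repeated addition: build up to 5G.
2G: tangent at (16, 11): λ = (3·16² + 43)/(2·11) ≡ 18/22. 22⁻¹ ≡ 25 (mod 61), so λ ≡ 18·25 ≡ 23.
  x = λ² - 16 - 16 = 529 - 32 ≡ 9; y = λ·(16 - 9) - 11 ≡ 28. → (9, 28)
3G: (9, 28) + (16, 11). λ = (11 - 28)/(16 - 9) ≡ 44/7 mod 61. 7⁻¹ ≡ 35 (mod 61) since 7·35 = 245 ≡ 1, so λ ≡ 15.
  x = λ² - 9 - 16 = 225 - 25 ≡ 17; y = λ·(9 - 17) - 28 ≡ 35. → (17, 35)
4G: (17, 35) + (16, 11). λ = (11 - 35)/(16 - 17) ≡ 37/60 mod 61. 60⁻¹ ≡ 60 (mod 61) since 60·60 = 3600 ≡ 1, so λ ≡ 24.
  x = λ² - 17 - 16 = 576 - 33 ≡ 55; y = λ·(17 - 55) - 35 ≡ 29. → (55, 29)
5G: (55, 29) + (16, 11). λ = (11 - 29)/(16 - 55) ≡ 43/22 mod 61. 22⁻¹ ≡ 25 (mod 61), so λ ≡ 38.
  x = λ² - 55 - 16 = 1444 - 71 ≡ 31; y = λ·(55 - 31) - 29 ≡ 29. → (31, 29)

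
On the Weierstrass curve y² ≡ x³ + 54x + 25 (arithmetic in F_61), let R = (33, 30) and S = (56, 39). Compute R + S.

(33, 30) + (56, 39). λ = (39 - 30)/(56 - 33) ≡ 9/23 mod 61. 23⁻¹ ≡ 8 (mod 61) since 23·8 = 184 ≡ 1, so λ ≡ 11.
  x = λ² - 33 - 56 = 121 - 89 ≡ 32; y = λ·(33 - 32) - 30 ≡ 42. → (32, 42)

(32, 42)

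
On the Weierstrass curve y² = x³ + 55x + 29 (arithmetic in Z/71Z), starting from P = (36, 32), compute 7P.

(38, 64)

Double-and-add on 7 = (111)₂. Start with P = (36, 32) for the leading 1-bit.
double: tangent at (36, 32): λ = (3·36² + 55)/(2·32) ≡ 38/64. 64⁻¹ ≡ 10 (mod 71) since 64·10 = 640 ≡ 1, so λ ≡ 38·10 ≡ 25.
  x = λ² - 36 - 36 = 625 - 72 ≡ 56; y = λ·(36 - 56) - 32 ≡ 36. → (56, 36)
add P: (56, 36) + (36, 32). λ = (32 - 36)/(36 - 56) ≡ 67/51 mod 71. 51⁻¹ ≡ 39 (mod 71) since 51·39 = 1989 ≡ 1, so λ ≡ 57.
  x = λ² - 56 - 36 = 3249 - 92 ≡ 33; y = λ·(56 - 33) - 36 ≡ 68. → (33, 68)
double: tangent at (33, 68): λ = (3·33² + 55)/(2·68) ≡ 56/65. 65⁻¹ ≡ 59 (mod 71) since 65·59 = 3835 ≡ 1, so λ ≡ 56·59 ≡ 38.
  x = λ² - 33 - 33 = 1444 - 66 ≡ 29; y = λ·(33 - 29) - 68 ≡ 13. → (29, 13)
add P: (29, 13) + (36, 32). λ = (32 - 13)/(36 - 29) ≡ 19/7 mod 71. 7⁻¹ ≡ 61 (mod 71) since 7·61 = 427 ≡ 1, so λ ≡ 23.
  x = λ² - 29 - 36 = 529 - 65 ≡ 38; y = λ·(29 - 38) - 13 ≡ 64. → (38, 64)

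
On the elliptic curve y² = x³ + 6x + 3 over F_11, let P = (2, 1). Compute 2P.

tangent at (2, 1): λ = (3·2² + 6)/(2·1) ≡ 7/2. 2⁻¹ ≡ 6 (mod 11), so λ ≡ 7·6 ≡ 9.
  x = λ² - 2 - 2 = 81 - 4 ≡ 0; y = λ·(2 - 0) - 1 ≡ 6. → (0, 6)

(0, 6)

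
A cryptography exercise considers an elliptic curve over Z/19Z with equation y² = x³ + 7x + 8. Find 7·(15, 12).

Write P = (15, 12).
Repeated addition: build up to 7P.
2P: tangent at (15, 12): λ = (3·15² + 7)/(2·12) ≡ 17/5. 5⁻¹ ≡ 4 (mod 19), so λ ≡ 17·4 ≡ 11.
  x = λ² - 15 - 15 = 121 - 30 ≡ 15; y = λ·(15 - 15) - 12 ≡ 7. → (15, 7)
3P: (15, 7) + (15, 12): same x and y₁ ≡ -y₂, so the sum is O.
4P: O + (15, 12) = (15, 12) (identity).
5P: tangent at (15, 12): λ = (3·15² + 7)/(2·12) ≡ 17/5. 5⁻¹ ≡ 4 (mod 19) since 5·4 = 20 ≡ 1, so λ ≡ 17·4 ≡ 11.
  x = λ² - 15 - 15 = 121 - 30 ≡ 15; y = λ·(15 - 15) - 12 ≡ 7. → (15, 7)
6P: (15, 7) + (15, 12): same x and y₁ ≡ -y₂, so the sum is O.
7P: O + (15, 12) = (15, 12) (identity).

(15, 12)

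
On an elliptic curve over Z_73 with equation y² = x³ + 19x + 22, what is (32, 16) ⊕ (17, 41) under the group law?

(43, 51)

(32, 16) + (17, 41). λ = (41 - 16)/(17 - 32) ≡ 25/58 mod 73. 58⁻¹ ≡ 34 (mod 73) since 58·34 = 1972 ≡ 1, so λ ≡ 47.
  x = λ² - 32 - 17 = 2209 - 49 ≡ 43; y = λ·(32 - 43) - 16 ≡ 51. → (43, 51)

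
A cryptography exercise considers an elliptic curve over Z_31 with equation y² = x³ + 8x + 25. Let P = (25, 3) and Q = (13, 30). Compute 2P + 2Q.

(18, 7)

First 2P:
Repeated addition: build up to 2P.
2P: tangent at (25, 3): λ = (3·25² + 8)/(2·3) ≡ 23/6. 6⁻¹ ≡ 26 (mod 31), so λ ≡ 23·26 ≡ 9.
  x = λ² - 25 - 25 = 81 - 50 ≡ 0; y = λ·(25 - 0) - 3 ≡ 5. → (0, 5)
2P = (0, 5).
Next 2Q:
Repeated addition: build up to 2Q.
2Q: tangent at (13, 30): λ = (3·13² + 8)/(2·30) ≡ 19/29. 29⁻¹ ≡ 15 (mod 31), so λ ≡ 19·15 ≡ 6.
  x = λ² - 13 - 13 = 36 - 26 ≡ 10; y = λ·(13 - 10) - 30 ≡ 19. → (10, 19)
2Q = (10, 19).
Finally 2P + 2Q:
(0, 5) + (10, 19). λ = (19 - 5)/(10 - 0) ≡ 14/10 mod 31. 10⁻¹ ≡ 28 (mod 31) since 10·28 = 280 ≡ 1, so λ ≡ 20.
  x = λ² - 0 - 10 = 400 - 10 ≡ 18; y = λ·(0 - 18) - 5 ≡ 7. → (18, 7)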